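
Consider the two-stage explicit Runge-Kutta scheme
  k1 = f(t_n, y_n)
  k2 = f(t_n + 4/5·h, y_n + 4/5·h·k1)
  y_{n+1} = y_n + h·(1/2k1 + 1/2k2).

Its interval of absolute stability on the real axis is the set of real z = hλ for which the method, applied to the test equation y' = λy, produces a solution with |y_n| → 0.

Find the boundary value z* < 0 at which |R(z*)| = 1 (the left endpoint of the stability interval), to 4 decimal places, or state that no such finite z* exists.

left endpoint -2.5000.

On y'=λy, z=hλ:
  k1=λy_n ⇒ h·k1=z·y_n;  k2=λ(1+4/5z)y_n ⇒ h·k2=z(1+4/5z)y_n
  y_{n+1}/y_n = 1 + 1/2z + 1/2z(1+4/5z) = 1 + z + 2/5z²
  R(z) = 1 + z + 2/5z².

Boundary: |R(x)|=1, x<0.
x=-0.99: |R|=0.4020
R=1: x+2/5x²=0 ⇒ x=−5/2=-2.5000; min R=1−1/(4·2/5)=0.3750>−1
Confirm numerically:
  x=-2.405: |R|=0.90861 <1
  x=-2.201: |R|=0.73676 <1
  x=-1.345: |R|=0.37861 <1
  x=-2.822: |R|=1.36347 >1
  x=-2.784: |R|=1.31626 >1
  x=-2.643: |R|=1.15118 >1
So |R|<1 on (-2.5000, 0).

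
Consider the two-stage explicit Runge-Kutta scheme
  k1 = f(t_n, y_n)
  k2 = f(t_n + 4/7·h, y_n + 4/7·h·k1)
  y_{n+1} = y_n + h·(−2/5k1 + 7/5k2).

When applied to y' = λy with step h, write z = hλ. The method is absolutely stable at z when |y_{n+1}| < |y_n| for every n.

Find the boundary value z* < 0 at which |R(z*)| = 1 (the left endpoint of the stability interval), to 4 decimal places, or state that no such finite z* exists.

Set f=λy, z=hλ:
  k1=λy_n ⇒ h·k1=z·y_n;  k2=λ(1+4/7z)y_n ⇒ h·k2=z(1+4/7z)y_n
  y_{n+1}/y_n = 1 − 2/5z + 7/5z(1+4/7z) = 1 + z + 4/5z²
  Hence R(z) = 1 + z + 4/5z².

Need |R(x)|<1, x<0.
x=-0.92: |R|=0.7571
R=1: x+4/5x²=0 ⇒ x=−5/4=-1.2500; min R=1−1/(4·4/5)=0.6875>−1
Confirm numerically:
  x=-0.856: |R|=0.73019 <1
  x=-0.696: |R|=0.69153 <1
  x=-0.687: |R|=0.69058 <1
  x=-0.664: |R|=0.68872 <1
  x=-1.798: |R|=1.78824 >1
  x=-1.514: |R|=1.31976 >1
  x=-1.408: |R|=1.17797 >1
Stable set (-1.2500, 0).

z* = -1.2500.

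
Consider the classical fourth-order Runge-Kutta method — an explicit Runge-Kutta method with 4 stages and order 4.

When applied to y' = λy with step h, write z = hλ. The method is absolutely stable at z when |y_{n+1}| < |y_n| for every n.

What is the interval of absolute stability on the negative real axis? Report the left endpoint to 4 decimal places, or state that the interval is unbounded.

(-2.7853, 0).

Test eqn y'=λy, z=hλ:
  order 4, 4-stage ⇒ R(z)=1+z+z^2/2+z^3/6+z^4/24
  (e.g. R(-1.24)=0.30954, |R|=0.30954)

Boundary: |R(x)|=1, x<0.
x=-1.24: |R|=0.3095
|R(-2.71)|=0.8923 |R(-0.96)|=0.3887 |R(-0.57)|=0.5660
Bisect:
  x_lo=-3.6727 |R|=3.3961  x_hi=-0.2015 |R|=0.8175
  mid=-1.93712 |R|=0.31431 →hi
  mid=-2.80492 |R|=1.02999 →lo
  mid=-2.37102 |R|=0.53513 →hi
  mid=-2.58797 |R|=0.74103 →hi
  mid=-2.69644 |R|=0.87410 →hi
  mid=-2.75068 |R|=0.94905 →hi
  mid=-2.77780 |R|=0.98876 →hi
  ...
  [-2.78543,-2.78521] ⇒ x*=-2.7853
So |R|<1 on (-2.7853, 0).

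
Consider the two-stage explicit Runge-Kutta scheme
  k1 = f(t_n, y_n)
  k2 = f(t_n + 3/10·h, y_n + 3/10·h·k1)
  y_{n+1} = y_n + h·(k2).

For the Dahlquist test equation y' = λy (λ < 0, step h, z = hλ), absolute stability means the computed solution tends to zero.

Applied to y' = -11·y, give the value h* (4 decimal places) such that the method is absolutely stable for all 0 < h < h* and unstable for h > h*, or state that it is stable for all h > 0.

On y'=λy, z=hλ:
  k1=λy_n ⇒ h·k1=z·y_n;  k2=λ(1+3/10z)y_n ⇒ h·k2=z(1+3/10z)y_n
  y_{n+1}/y_n = 1 + z(1+3/10z) = 1 + z + 3/10z²
  so R(z) = 1 + z + 3/10z².

Need |R(x)|<1, x<0.
x=-1.44: |R|=0.1821
R=1: x+3/10x²=0 ⇒ x=−10/3=-3.3333; min R=1−1/(4·3/10)=0.1667>−1
Confirm numerically:
  x=-3.293: |R|=0.96015 <1
  x=-2.844: |R|=0.58250 <1
  x=-2.391: |R|=0.32406 <1
  x=-1.761: |R|=0.16934 <1
  x=-3.814: |R|=1.54998 >1
  x=-3.542: |R|=1.22173 >1
Stable set (-3.3333, 0).

(-3.3333,0); λ=-11 ⇒ h* = (10/3)/11 = 0.3030.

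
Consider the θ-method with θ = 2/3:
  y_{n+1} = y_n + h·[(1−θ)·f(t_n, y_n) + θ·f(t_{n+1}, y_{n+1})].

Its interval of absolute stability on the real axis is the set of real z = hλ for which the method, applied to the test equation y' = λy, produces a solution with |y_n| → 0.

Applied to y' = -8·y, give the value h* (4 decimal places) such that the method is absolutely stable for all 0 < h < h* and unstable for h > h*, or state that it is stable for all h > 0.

With y'=λy (z=hλ):
  y_{n+1} = y_n + z·[1/3·y_n + 2/3·y_{n+1}] ⇒ (1 − 2/3z)y_{n+1} = (1 + 1/3z)y_n
  ⇒ R(z) = (1 + 1/3z)/(1 − 2/3z).

Boundary: |R(x)|=1, x<0.
x=-0.96: |R|=0.4146
x=-2: |R|=0.1429
x=-10: |R|=0.3043
x=-100: |R|=0.4778
θ=2/3≥1/2 ⇒ |1+1/3x|<|1−2/3x| ∀x<0 ⇒ stable on all of ℝ⁻.

unbounded; (−∞, 0). Any h>0 works for λ=-8.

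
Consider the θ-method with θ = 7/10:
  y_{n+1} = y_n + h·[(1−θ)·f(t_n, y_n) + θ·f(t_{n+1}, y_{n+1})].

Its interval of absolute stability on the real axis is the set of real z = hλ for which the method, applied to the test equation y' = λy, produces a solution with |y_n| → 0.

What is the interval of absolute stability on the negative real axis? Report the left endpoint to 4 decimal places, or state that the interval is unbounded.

On y'=λy, z=hλ:
  y_{n+1} = y_n + z·[3/10·y_n + 7/10·y_{n+1}] ⇒ (1 − 7/10z)y_{n+1} = (1 + 3/10z)y_n
  ⇒ R(z) = (1 + 3/10z)/(1 − 7/10z).

Boundary: |R(x)|=1, x<0.
x=-1.47: |R|=0.2755
x=-2: |R|=0.1667
x=-10: |R|=0.2500
x=-100: |R|=0.4085
θ=7/10≥1/2 ⇒ |1+3/10x|<|1−7/10x| ∀x<0 ⇒ stable on all of ℝ⁻.

(−∞, 0) — no finite endpoint.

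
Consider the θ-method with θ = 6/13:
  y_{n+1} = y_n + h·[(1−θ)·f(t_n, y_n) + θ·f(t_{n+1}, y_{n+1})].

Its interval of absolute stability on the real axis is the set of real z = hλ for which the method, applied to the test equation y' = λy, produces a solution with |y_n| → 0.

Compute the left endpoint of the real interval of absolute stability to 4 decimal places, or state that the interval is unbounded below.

z* = -26.0000.

Test eqn y'=λy, z=hλ:
  y_{n+1} = y_n + z·[7/13·y_n + 6/13·y_{n+1}] ⇒ (1 − 6/13z)y_{n+1} = (1 + 7/13z)y_n
  ⇒ R(z) = (1 + 7/13z)/(1 − 6/13z).

Boundary: |R(x)|=1, x<0.
x=-1.17: |R|=0.2403
R=−1: 1+7/13x = −1+6/13x ⇒ -1/13x=2 ⇒ x=2/(-1/13)=-26.0000
Confirm numerically:
  x=-21.203: |R|=0.96579 <1
  x=-20.994: |R|=0.96398 <1
  x=-15.885: |R|=0.90661 <1
  x=-26.372: |R|=1.00217 >1
  x=-26.034: |R|=1.00020 >1
So |R|<1 on (-26.0000, 0).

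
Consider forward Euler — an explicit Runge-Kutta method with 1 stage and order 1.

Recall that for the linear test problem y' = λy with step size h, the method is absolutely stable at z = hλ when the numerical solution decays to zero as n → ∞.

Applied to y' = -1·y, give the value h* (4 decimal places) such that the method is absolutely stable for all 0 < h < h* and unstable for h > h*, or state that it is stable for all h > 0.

(-2.0000,0); λ=-1 ⇒ h* = 2.0000.

With y'=λy (z=hλ):
  order 1, 1-stage ⇒ R(z)=1+z
  (e.g. R(-0.46)=0.54000, |R|=0.54000)

Need |R(x)|<1, x<0.
x=-0.46: |R|=0.5400
|R(-1.6)|=0.6000 |R(-1.33)|=0.3300 |R(-0.95)|=0.0500
Bisect:
  x_lo=-2.5647 |R|=1.5647  x_hi=-0.2729 |R|=0.7271
  mid=-1.41882 |R|=0.41882 →hi
  mid=-1.99176 |R|=0.99176 →hi
  mid=-2.27823 |R|=1.27823 →lo
  mid=-2.13499 |R|=1.13499 →lo
  mid=-2.06337 |R|=1.06337 →lo
  mid=-2.02757 |R|=1.02757 →lo
  mid=-2.00966 |R|=1.00966 →lo
  mid=-2.00071 |R|=1.00071 →lo
  mid=-1.99623 |R|=0.99623 →hi
  mid=-1.99847 |R|=0.99847 →hi
  ...
  [-2.00001,-1.99987] ⇒ x*=-2.0000
Stable set (-2.0000, 0).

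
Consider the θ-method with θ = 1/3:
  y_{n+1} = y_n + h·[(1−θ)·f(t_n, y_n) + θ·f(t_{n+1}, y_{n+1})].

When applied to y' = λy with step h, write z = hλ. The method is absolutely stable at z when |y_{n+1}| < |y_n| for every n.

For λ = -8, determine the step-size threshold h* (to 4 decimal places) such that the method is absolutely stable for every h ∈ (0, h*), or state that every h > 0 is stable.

On y'=λy, z=hλ:
  y_{n+1} = y_n + z·[2/3·y_n + 1/3·y_{n+1}] ⇒ (1 − 1/3z)y_{n+1} = (1 + 2/3z)y_n
  ⇒ R(z) = (1 + 2/3z)/(1 − 1/3z).

Solve |R(x)|<1 on ℝ⁻.
x=-0.9: |R|=0.3077
R=−1: 1+2/3x = −1+1/3x ⇒ -1/3x=2 ⇒ x=2/(-1/3)=-6.0000
Confirm numerically:
  x=-5.885: |R|=0.98706 <1
  x=-5.722: |R|=0.96813 <1
  x=-3.027: |R|=0.50672 <1
  x=-2.479: |R|=0.35736 <1
  x=-6.450: |R|=1.04762 >1
  x=-6.366: |R|=1.03908 >1
Stable set (-6.0000, 0).

(-6.0000,0); λ=-8 ⇒ h* = (6)/8 = 0.7500.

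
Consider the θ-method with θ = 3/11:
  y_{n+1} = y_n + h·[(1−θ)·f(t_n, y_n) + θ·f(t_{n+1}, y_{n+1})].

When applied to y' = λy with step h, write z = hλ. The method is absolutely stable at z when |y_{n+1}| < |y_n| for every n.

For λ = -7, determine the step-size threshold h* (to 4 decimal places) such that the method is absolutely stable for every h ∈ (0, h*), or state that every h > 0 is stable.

(-4.4000,0); λ=-7 ⇒ h* = (22/5)/7 = 0.6286.

On y'=λy, z=hλ:
  y_{n+1} = y_n + z·[8/11·y_n + 3/11·y_{n+1}] ⇒ (1 − 3/11z)y_{n+1} = (1 + 8/11z)y_n
  ⇒ R(z) = (1 + 8/11z)/(1 − 3/11z).

Find x<0 with |R(x)|<1.
x=-1.06: |R|=0.1777
R=−1: 1+8/11x = −1+3/11x ⇒ -5/11x=2 ⇒ x=2/(-5/11)=-4.4000
Confirm numerically:
  x=-3.889: |R|=0.88728 <1
  x=-2.762: |R|=0.57534 <1
  x=-2.419: |R|=0.45747 <1
  x=-4.511: |R|=1.02262 >1
  x=-4.490: |R|=1.01839 >1
So |R|<1 on (-4.4000, 0).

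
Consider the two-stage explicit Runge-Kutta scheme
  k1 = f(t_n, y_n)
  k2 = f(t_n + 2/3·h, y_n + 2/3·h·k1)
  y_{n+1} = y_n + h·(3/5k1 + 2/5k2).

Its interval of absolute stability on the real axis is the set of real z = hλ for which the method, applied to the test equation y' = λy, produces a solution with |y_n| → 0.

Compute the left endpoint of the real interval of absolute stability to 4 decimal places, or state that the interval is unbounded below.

z* = -3.7500.

Test eqn y'=λy, z=hλ:
  k1=λy_n ⇒ h·k1=z·y_n;  k2=λ(1+2/3z)y_n ⇒ h·k2=z(1+2/3z)y_n
  y_{n+1}/y_n = 1 + 3/5z + 2/5z(1+2/3z) = 1 + z + 4/15z²
  so R(z) = 1 + z + 4/15z².

Boundary: |R(x)|=1, x<0.
x=-0.33: |R|=0.6990
R=1: x+4/15x²=0 ⇒ x=−15/4=-3.7500; min R=1−1/(4·4/15)=0.0625>−1
Confirm numerically:
  x=-3.547: |R|=0.80799 <1
  x=-2.639: |R|=0.21815 <1
  x=-2.478: |R|=0.15946 <1
  x=-1.836: |R|=0.06291 <1
  x=-4.070: |R|=1.34731 >1
  x=-4.011: |R|=1.27917 >1
  x=-3.949: |R|=1.20956 >1
Stable set (-3.7500, 0).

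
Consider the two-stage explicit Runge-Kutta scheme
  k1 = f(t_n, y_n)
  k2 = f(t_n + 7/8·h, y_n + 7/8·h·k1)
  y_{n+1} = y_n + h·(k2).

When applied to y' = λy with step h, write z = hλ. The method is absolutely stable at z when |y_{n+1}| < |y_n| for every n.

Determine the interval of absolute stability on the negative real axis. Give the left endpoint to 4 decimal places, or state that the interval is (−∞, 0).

(-1.1429, 0).

Set f=λy, z=hλ:
  k1=λy_n ⇒ h·k1=z·y_n;  k2=λ(1+7/8z)y_n ⇒ h·k2=z(1+7/8z)y_n
  y_{n+1}/y_n = 1 + z(1+7/8z) = 1 + z + 7/8z²
  R(z) = 1 + z + 7/8z².

Solve |R(x)|<1 on ℝ⁻.
x=-0.86: |R|=0.7872
R=1: x+7/8x²=0 ⇒ x=−8/7=-1.1429; min R=1−1/(4·7/8)=0.7143>−1
Confirm numerically:
  x=-1.112: |R|=0.96998 <1
  x=-0.961: |R|=0.84708 <1
  x=-0.736: |R|=0.73798 <1
  x=-0.488: |R|=0.72038 <1
  x=-1.552: |R|=1.55562 >1
  x=-1.504: |R|=1.47526 >1
  x=-1.290: |R|=1.16609 >1
Stable set (-1.1429, 0).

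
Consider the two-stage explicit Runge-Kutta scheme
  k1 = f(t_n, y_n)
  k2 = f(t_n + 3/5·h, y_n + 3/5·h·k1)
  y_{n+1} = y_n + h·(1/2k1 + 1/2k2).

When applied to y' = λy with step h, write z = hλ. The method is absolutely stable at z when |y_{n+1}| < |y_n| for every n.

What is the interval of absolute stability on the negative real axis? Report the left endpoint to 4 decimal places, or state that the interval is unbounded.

z∈(-3.3333,0).

Set f=λy, z=hλ:
  k1=λy_n ⇒ h·k1=z·y_n;  k2=λ(1+3/5z)y_n ⇒ h·k2=z(1+3/5z)y_n
  y_{n+1}/y_n = 1 + 1/2z + 1/2z(1+3/5z) = 1 + z + 3/10z²
  ⇒ R(z) = 1 + z + 3/10z².

Solve |R(x)|<1 on ℝ⁻.
x=-0.95: |R|=0.3207
R=1: x+3/10x²=0 ⇒ x=−10/3=-3.3333; min R=1−1/(4·3/10)=0.1667>−1
Confirm numerically:
  x=-2.349: |R|=0.30634 <1
  x=-2.080: |R|=0.21792 <1
  x=-1.865: |R|=0.17847 <1
  x=-1.813: |R|=0.17309 <1
  x=-3.778: |R|=1.50399 >1
  x=-3.647: |R|=1.34318 >1
Interval (-3.3333, 0).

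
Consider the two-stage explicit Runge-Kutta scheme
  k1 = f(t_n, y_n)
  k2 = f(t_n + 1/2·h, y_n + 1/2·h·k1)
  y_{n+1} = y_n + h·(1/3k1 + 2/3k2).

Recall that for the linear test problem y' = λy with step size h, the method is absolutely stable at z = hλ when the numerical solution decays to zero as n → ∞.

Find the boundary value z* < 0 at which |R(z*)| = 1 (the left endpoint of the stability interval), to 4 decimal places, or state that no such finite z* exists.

z* = -3.0000.

Set f=λy, z=hλ:
  k1=λy_n ⇒ h·k1=z·y_n;  k2=λ(1+1/2z)y_n ⇒ h·k2=z(1+1/2z)y_n
  y_{n+1}/y_n = 1 + 1/3z + 2/3z(1+1/2z) = 1 + z + 1/3z²
  so R(z) = 1 + z + 1/3z².

Find x<0 with |R(x)|<1.
x=-0.56: |R|=0.5445
R=1: x+1/3x²=0 ⇒ x=−3=-3.0000; min R=1−1/(4·1/3)=0.2500>−1
Confirm numerically:
  x=-2.826: |R|=0.83609 <1
  x=-2.575: |R|=0.63521 <1
  x=-1.944: |R|=0.31571 <1
  x=-1.404: |R|=0.25307 <1
  x=-3.507: |R|=1.59268 >1
  x=-3.308: |R|=1.33962 >1
Stable set (-3.0000, 0).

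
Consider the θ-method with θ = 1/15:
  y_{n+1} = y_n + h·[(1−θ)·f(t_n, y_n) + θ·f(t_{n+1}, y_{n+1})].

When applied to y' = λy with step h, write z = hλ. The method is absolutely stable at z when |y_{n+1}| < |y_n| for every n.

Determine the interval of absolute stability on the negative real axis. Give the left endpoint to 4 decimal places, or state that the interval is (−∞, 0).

Set f=λy, z=hλ:
  y_{n+1} = y_n + z·[14/15·y_n + 1/15·y_{n+1}] ⇒ (1 − 1/15z)y_{n+1} = (1 + 14/15z)y_n
  so R(z) = (1 + 14/15z)/(1 − 1/15z).

Need |R(x)|<1, x<0.
x=-1.72: |R|=0.5431
R=−1: 1+14/15x = −1+1/15x ⇒ -13/15x=2 ⇒ x=2/(-13/15)=-2.3077
Confirm numerically:
  x=-2.130: |R|=0.86515 <1
  x=-1.909: |R|=0.69348 <1
  x=-1.751: |R|=0.56797 <1
  x=-2.811: |R|=1.36736 >1
  x=-2.745: |R|=1.32037 >1
Interval (-2.3077, 0).

(-2.3077, 0).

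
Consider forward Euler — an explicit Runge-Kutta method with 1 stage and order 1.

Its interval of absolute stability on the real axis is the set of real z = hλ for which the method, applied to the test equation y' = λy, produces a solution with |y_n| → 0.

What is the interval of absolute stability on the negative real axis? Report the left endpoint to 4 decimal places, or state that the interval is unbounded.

Test eqn y'=λy, z=hλ:
  order 1, 1-stage ⇒ R(z)=1+z
  (e.g. R(-1.39)=-0.39000, |R|=0.39000)

Need |R(x)|<1, x<0.
x=-1.39: |R|=0.3900
|R(-1.35)|=0.3500 |R(-0.96)|=0.0400 |R(-0.52)|=0.4800
Bisect:
  x_lo=-2.4610 |R|=1.4610  x_hi=-0.3908 |R|=0.6092
  mid=-1.42589 |R|=0.42589 →hi
  mid=-1.94344 |R|=0.94344 →hi
  mid=-2.20222 |R|=1.20222 →lo
  mid=-2.07283 |R|=1.07283 →lo
  mid=-2.00814 |R|=1.00814 →lo
  mid=-1.97579 |R|=0.97579 →hi
  mid=-1.99196 |R|=0.99196 →hi
  mid=-2.00005 |R|=1.00005 →lo
  ...
  [-2.00005,-1.99992] ⇒ x*=-2.0000
So |R|<1 on (-2.0000, 0).

z∈(-2.0000,0).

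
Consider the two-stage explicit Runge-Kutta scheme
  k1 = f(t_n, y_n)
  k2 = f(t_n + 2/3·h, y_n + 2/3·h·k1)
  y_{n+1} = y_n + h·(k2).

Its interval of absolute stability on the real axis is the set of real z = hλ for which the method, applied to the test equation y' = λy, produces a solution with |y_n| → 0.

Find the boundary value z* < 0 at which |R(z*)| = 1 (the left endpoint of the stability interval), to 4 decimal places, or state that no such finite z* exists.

left endpoint -1.5000.

On y'=λy, z=hλ:
  k1=λy_n ⇒ h·k1=z·y_n;  k2=λ(1+2/3z)y_n ⇒ h·k2=z(1+2/3z)y_n
  y_{n+1}/y_n = 1 + z(1+2/3z) = 1 + z + 2/3z²
  so R(z) = 1 + z + 2/3z².

Solve |R(x)|<1 on ℝ⁻.
x=-0.94: |R|=0.6491
R=1: x+2/3x²=0 ⇒ x=−3/2=-1.5000; min R=1−1/(4·2/3)=0.6250>−1
Confirm numerically:
  x=-1.090: |R|=0.70207 <1
  x=-0.952: |R|=0.65220 <1
  x=-0.869: |R|=0.63444 <1
  x=-1.953: |R|=1.58981 >1
  x=-1.807: |R|=1.36983 >1
Interval (-1.5000, 0).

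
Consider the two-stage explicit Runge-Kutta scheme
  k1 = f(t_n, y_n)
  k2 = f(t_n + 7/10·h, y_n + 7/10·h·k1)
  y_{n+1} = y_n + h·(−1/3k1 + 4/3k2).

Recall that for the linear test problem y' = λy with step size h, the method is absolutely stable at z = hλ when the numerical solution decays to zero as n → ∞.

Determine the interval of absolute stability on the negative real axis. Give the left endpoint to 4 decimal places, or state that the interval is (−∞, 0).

(-1.0714, 0).

Test eqn y'=λy, z=hλ:
  k1=λy_n ⇒ h·k1=z·y_n;  k2=λ(1+7/10z)y_n ⇒ h·k2=z(1+7/10z)y_n
  y_{n+1}/y_n = 1 − 1/3z + 4/3z(1+7/10z) = 1 + z + 14/15z²
  so R(z) = 1 + z + 14/15z².

Need |R(x)|<1, x<0.
x=-0.73: |R|=0.7674
R=1: x+14/15x²=0 ⇒ x=−15/14=-1.0714; min R=1−1/(4·14/15)=0.7321>−1
Confirm numerically:
  x=-0.721: |R|=0.76418 <1
  x=-0.645: |R|=0.74329 <1
  x=-0.631: |R|=0.74062 <1
  x=-1.255: |R|=1.21502 >1
  x=-1.225: |R|=1.17558 >1
  x=-1.213: |R|=1.16028 >1
Interval (-1.0714, 0).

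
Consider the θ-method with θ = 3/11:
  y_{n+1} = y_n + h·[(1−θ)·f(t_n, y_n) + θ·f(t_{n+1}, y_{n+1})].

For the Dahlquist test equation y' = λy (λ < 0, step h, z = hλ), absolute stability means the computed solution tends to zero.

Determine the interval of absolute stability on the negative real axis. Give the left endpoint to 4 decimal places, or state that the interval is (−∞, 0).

Test eqn y'=λy, z=hλ:
  y_{n+1} = y_n + z·[8/11·y_n + 3/11·y_{n+1}] ⇒ (1 − 3/11z)y_{n+1} = (1 + 8/11z)y_n
  so R(z) = (1 + 8/11z)/(1 − 3/11z).

Need |R(x)|<1, x<0.
x=-1.63: |R|=0.1284
R=−1: 1+8/11x = −1+3/11x ⇒ -5/11x=2 ⇒ x=2/(-5/11)=-4.4000
Confirm numerically:
  x=-3.961: |R|=0.90408 <1
  x=-2.804: |R|=0.58891 <1
  x=-1.861: |R|=0.23446 <1
  x=-4.628: |R|=1.04581 >1
  x=-4.486: |R|=1.01758 >1
So |R|<1 on (-4.4000, 0).

(-4.4000, 0).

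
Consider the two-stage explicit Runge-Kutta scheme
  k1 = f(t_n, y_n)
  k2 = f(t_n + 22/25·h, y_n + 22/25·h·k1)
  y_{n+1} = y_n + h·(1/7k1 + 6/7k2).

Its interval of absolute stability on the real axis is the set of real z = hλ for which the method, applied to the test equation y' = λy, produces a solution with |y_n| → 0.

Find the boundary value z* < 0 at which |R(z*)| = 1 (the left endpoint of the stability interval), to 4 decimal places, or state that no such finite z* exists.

Set f=λy, z=hλ:
  k1=λy_n ⇒ h·k1=z·y_n;  k2=λ(1+22/25z)y_n ⇒ h·k2=z(1+22/25z)y_n
  y_{n+1}/y_n = 1 + 1/7z + 6/7z(1+22/25z) = 1 + z + 132/175z²
  ⇒ R(z) = 1 + z + 132/175z².

Need |R(x)|<1, x<0.
x=-1.51: |R|=1.2098
R=1: x+132/175x²=0 ⇒ x=−175/132=-1.3258; min R=1−1/(4·132/175)=0.6686>−1
Confirm numerically:
  x=-1.247: |R|=0.92592 <1
  x=-0.981: |R|=0.74490 <1
  x=-0.791: |R|=0.68094 <1
  x=-0.644: |R|=0.66883 <1
  x=-1.489: |R|=1.18334 >1
  x=-1.473: |R|=1.16360 >1
Stable set (-1.3258, 0).

z* = -1.3258.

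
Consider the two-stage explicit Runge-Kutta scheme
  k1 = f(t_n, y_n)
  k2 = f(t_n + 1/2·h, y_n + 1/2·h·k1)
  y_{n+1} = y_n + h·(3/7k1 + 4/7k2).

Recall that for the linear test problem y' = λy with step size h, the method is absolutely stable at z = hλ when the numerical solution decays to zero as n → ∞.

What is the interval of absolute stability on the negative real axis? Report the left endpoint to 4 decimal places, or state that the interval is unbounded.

z∈(-3.5000,0).

With y'=λy (z=hλ):
  k1=λy_n ⇒ h·k1=z·y_n;  k2=λ(1+1/2z)y_n ⇒ h·k2=z(1+1/2z)y_n
  y_{n+1}/y_n = 1 + 3/7z + 4/7z(1+1/2z) = 1 + z + 2/7z²
  ⇒ R(z) = 1 + z + 2/7z².

Need |R(x)|<1, x<0.
x=-0.36: |R|=0.6770
R=1: x+2/7x²=0 ⇒ x=−7/2=-3.5000; min R=1−1/(4·2/7)=0.1250>−1
Confirm numerically:
  x=-2.886: |R|=0.49371 <1
  x=-2.788: |R|=0.43284 <1
  x=-1.904: |R|=0.13178 <1
  x=-1.885: |R|=0.13021 <1
  x=-3.971: |R|=1.53438 >1
  x=-3.913: |R|=1.46173 >1
  x=-3.622: |R|=1.12625 >1
So |R|<1 on (-3.5000, 0).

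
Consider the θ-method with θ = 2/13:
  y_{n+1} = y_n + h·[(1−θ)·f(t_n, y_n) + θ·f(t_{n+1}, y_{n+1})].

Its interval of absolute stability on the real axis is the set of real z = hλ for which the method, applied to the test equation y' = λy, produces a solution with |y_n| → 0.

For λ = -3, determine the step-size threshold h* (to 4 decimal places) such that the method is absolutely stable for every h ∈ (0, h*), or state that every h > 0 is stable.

Set f=λy, z=hλ:
  y_{n+1} = y_n + z·[11/13·y_n + 2/13·y_{n+1}] ⇒ (1 − 2/13z)y_{n+1} = (1 + 11/13z)y_n
  ⇒ R(z) = (1 + 11/13z)/(1 − 2/13z).

Solve |R(x)|<1 on ℝ⁻.
x=-0.44: |R|=0.5879
R=−1: 1+11/13x = −1+2/13x ⇒ -9/13x=2 ⇒ x=2/(-9/13)=-2.8889
Confirm numerically:
  x=-2.621: |R|=0.86783 <1
  x=-2.497: |R|=0.80399 <1
  x=-1.628: |R|=0.30192 <1
  x=-1.481: |R|=0.20618 <1
  x=-3.381: |R|=1.22412 >1
  x=-2.954: |R|=1.03099 >1
So |R|<1 on (-2.8889, 0).

(-2.8889,0); λ=-3 ⇒ h* = (26/9)/3 = 0.9630.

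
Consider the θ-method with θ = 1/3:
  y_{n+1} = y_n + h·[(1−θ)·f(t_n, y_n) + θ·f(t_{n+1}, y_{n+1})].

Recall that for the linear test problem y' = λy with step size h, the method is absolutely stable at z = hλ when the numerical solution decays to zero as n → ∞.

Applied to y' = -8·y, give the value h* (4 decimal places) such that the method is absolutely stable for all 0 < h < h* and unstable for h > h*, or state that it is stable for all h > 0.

(-6.0000,0); λ=-8 ⇒ h* = (6)/8 = 0.7500.

Test eqn y'=λy, z=hλ:
  y_{n+1} = y_n + z·[2/3·y_n + 1/3·y_{n+1}] ⇒ (1 − 1/3z)y_{n+1} = (1 + 2/3z)y_n
  ⇒ R(z) = (1 + 2/3z)/(1 − 1/3z).

Find x<0 with |R(x)|<1.
x=-0.3: |R|=0.7273
R=−1: 1+2/3x = −1+1/3x ⇒ -1/3x=2 ⇒ x=2/(-1/3)=-6.0000
Confirm numerically:
  x=-5.615: |R|=0.95531 <1
  x=-5.113: |R|=0.89067 <1
  x=-3.594: |R|=0.63512 <1
  x=-3.323: |R|=0.57663 <1
  x=-6.296: |R|=1.03184 >1
  x=-6.272: |R|=1.02934 >1
Stable set (-6.0000, 0).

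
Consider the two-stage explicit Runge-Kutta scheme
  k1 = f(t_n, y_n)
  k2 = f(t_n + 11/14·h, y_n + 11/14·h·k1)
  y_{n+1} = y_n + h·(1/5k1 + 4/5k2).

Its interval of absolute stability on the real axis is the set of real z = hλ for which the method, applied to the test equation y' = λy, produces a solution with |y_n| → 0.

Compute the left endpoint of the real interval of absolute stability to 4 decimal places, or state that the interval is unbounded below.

left endpoint -1.5909.

With y'=λy (z=hλ):
  k1=λy_n ⇒ h·k1=z·y_n;  k2=λ(1+11/14z)y_n ⇒ h·k2=z(1+11/14z)y_n
  y_{n+1}/y_n = 1 + 1/5z + 4/5z(1+11/14z) = 1 + z + 22/35z²
  R(z) = 1 + z + 22/35z².

Need |R(x)|<1, x<0.
x=-1.52: |R|=0.9323
R=1: x+22/35x²=0 ⇒ x=−35/22=-1.5909; min R=1−1/(4·22/35)=0.6023>−1
Confirm numerically:
  x=-1.298: |R|=0.76102 <1
  x=-1.237: |R|=0.72482 <1
  x=-0.646: |R|=0.61631 <1
  x=-2.093: |R|=1.66055 >1
  x=-1.709: |R|=1.12686 >1
  x=-1.694: |R|=1.10977 >1
Stable set (-1.5909, 0).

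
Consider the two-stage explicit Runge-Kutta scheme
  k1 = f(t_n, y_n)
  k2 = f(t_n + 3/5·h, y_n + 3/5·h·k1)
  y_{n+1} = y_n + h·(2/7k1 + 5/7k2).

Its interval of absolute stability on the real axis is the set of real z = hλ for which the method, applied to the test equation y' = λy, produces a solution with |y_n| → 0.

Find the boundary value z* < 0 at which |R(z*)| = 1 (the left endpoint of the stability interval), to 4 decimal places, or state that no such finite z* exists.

z* = -2.3333.

Test eqn y'=λy, z=hλ:
  k1=λy_n ⇒ h·k1=z·y_n;  k2=λ(1+3/5z)y_n ⇒ h·k2=z(1+3/5z)y_n
  y_{n+1}/y_n = 1 + 2/7z + 5/7z(1+3/5z) = 1 + z + 3/7z²
  R(z) = 1 + z + 3/7z².

Solve |R(x)|<1 on ℝ⁻.
x=-0.78: |R|=0.4807
R=1: x+3/7x²=0 ⇒ x=−7/3=-2.3333; min R=1−1/(4·3/7)=0.4167>−1
Confirm numerically:
  x=-2.109: |R|=0.79723 <1
  x=-2.049: |R|=0.75031 <1
  x=-1.805: |R|=0.59130 <1
  x=-2.931: |R|=1.75075 >1
  x=-2.788: |R|=1.54326 >1
  x=-2.774: |R|=1.52389 >1
Interval (-2.3333, 0).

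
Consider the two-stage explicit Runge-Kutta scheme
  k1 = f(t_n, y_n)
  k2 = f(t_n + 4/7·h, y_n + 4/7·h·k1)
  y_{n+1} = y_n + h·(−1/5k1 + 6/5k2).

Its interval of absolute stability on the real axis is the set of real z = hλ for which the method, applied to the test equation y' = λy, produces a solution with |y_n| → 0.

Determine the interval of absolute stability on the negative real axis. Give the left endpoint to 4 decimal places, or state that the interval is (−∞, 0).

Test eqn y'=λy, z=hλ:
  k1=λy_n ⇒ h·k1=z·y_n;  k2=λ(1+4/7z)y_n ⇒ h·k2=z(1+4/7z)y_n
  y_{n+1}/y_n = 1 − 1/5z + 6/5z(1+4/7z) = 1 + z + 24/35z²
  so R(z) = 1 + z + 24/35z².

Boundary: |R(x)|=1, x<0.
x=-1.07: |R|=0.7151
R=1: x+24/35x²=0 ⇒ x=−35/24=-1.4583; min R=1−1/(4·24/35)=0.6354>−1
Confirm numerically:
  x=-0.938: |R|=0.66532 <1
  x=-0.745: |R|=0.63559 <1
  x=-0.647: |R|=0.64005 <1
  x=-1.925: |R|=1.61600 >1
  x=-1.859: |R|=1.51075 >1
  x=-1.773: |R|=1.38256 >1
Interval (-1.4583, 0).

(-1.4583, 0).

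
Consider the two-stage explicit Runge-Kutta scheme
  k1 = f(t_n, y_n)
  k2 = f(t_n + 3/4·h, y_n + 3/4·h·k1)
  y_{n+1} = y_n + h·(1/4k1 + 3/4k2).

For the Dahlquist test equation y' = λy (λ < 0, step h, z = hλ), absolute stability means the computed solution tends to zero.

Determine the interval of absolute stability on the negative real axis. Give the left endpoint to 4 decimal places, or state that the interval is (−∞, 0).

On y'=λy, z=hλ:
  k1=λy_n ⇒ h·k1=z·y_n;  k2=λ(1+3/4z)y_n ⇒ h·k2=z(1+3/4z)y_n
  y_{n+1}/y_n = 1 + 1/4z + 3/4z(1+3/4z) = 1 + z + 9/16z²
  so R(z) = 1 + z + 9/16z².

Need |R(x)|<1, x<0.
x=-1.47: |R|=0.7455
R=1: x+9/16x²=0 ⇒ x=−16/9=-1.7778; min R=1−1/(4·9/16)=0.5556>−1
Confirm numerically:
  x=-1.422: |R|=0.71542 <1
  x=-1.155: |R|=0.59539 <1
  x=-1.005: |R|=0.56314 <1
  x=-0.788: |R|=0.56128 <1
  x=-2.273: |R|=1.63317 >1
  x=-1.932: |R|=1.16760 >1
  x=-1.849: |R|=1.07408 >1
Stable set (-1.7778, 0).

z∈(-1.7778,0).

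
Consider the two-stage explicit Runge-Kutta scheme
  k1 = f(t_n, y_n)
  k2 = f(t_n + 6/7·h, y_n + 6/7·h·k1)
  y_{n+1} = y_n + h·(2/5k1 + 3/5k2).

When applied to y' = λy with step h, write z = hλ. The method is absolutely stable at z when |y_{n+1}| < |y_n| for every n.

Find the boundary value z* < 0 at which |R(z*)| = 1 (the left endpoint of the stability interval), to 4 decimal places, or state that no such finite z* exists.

Set f=λy, z=hλ:
  k1=λy_n ⇒ h·k1=z·y_n;  k2=λ(1+6/7z)y_n ⇒ h·k2=z(1+6/7z)y_n
  y_{n+1}/y_n = 1 + 2/5z + 3/5z(1+6/7z) = 1 + z + 18/35z²
  R(z) = 1 + z + 18/35z².

Need |R(x)|<1, x<0.
x=-0.51: |R|=0.6238
R=1: x+18/35x²=0 ⇒ x=−35/18=-1.9444; min R=1−1/(4·18/35)=0.5139>−1
Confirm numerically:
  x=-1.386: |R|=0.60194 <1
  x=-1.374: |R|=0.59691 <1
  x=-1.147: |R|=0.52960 <1
  x=-2.292: |R|=1.40968 >1
  x=-2.092: |R|=1.15875 >1
So |R|<1 on (-1.9444, 0).

left endpoint -1.9444.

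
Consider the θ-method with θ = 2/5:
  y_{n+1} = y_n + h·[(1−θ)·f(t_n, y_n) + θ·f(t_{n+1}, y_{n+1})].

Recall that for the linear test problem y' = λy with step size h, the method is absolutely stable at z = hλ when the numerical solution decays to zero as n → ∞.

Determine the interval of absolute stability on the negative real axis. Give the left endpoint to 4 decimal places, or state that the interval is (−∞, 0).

z∈(-10.0000,0).

On y'=λy, z=hλ:
  y_{n+1} = y_n + z·[3/5·y_n + 2/5·y_{n+1}] ⇒ (1 − 2/5z)y_{n+1} = (1 + 3/5z)y_n
  so R(z) = (1 + 3/5z)/(1 − 2/5z).

Boundary: |R(x)|=1, x<0.
x=-1.39: |R|=0.1067
R=−1: 1+3/5x = −1+2/5x ⇒ -1/5x=2 ⇒ x=2/(-1/5)=-10.0000
Confirm numerically:
  x=-8.243: |R|=0.91823 <1
  x=-7.900: |R|=0.89904 <1
  x=-4.899: |R|=0.65529 <1
  x=-4.336: |R|=0.58572 <1
  x=-10.479: |R|=1.01845 >1
  x=-10.315: |R|=1.01229 >1
Interval (-10.0000, 0).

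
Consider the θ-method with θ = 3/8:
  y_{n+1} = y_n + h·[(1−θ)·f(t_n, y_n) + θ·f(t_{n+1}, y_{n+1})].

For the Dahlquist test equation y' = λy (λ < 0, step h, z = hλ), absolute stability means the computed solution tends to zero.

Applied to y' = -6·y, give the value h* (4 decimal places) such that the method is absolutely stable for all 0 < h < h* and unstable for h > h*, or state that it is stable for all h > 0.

(-8.0000,0); λ=-6 ⇒ h* = (8)/6 = 1.3333.

With y'=λy (z=hλ):
  y_{n+1} = y_n + z·[5/8·y_n + 3/8·y_{n+1}] ⇒ (1 − 3/8z)y_{n+1} = (1 + 5/8z)y_n
  R(z) = (1 + 5/8z)/(1 − 3/8z).

Boundary: |R(x)|=1, x<0.
x=-0.92: |R|=0.3160
R=−1: 1+5/8x = −1+3/8x ⇒ -1/4x=2 ⇒ x=2/(-1/4)=-8.0000
Confirm numerically:
  x=-5.954: |R|=0.84178 <1
  x=-4.973: |R|=0.73585 <1
  x=-3.274: |R|=0.46964 <1
  x=-8.527: |R|=1.03139 >1
  x=-8.418: |R|=1.02514 >1
  x=-8.236: |R|=1.01443 >1
Stable set (-8.0000, 0).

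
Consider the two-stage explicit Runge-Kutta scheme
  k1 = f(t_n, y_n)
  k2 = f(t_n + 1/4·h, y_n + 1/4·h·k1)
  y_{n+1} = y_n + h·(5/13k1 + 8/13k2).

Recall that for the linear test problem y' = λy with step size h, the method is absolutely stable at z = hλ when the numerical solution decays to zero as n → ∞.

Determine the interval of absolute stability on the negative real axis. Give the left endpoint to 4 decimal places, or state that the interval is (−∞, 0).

z∈(-6.5000,0).

Test eqn y'=λy, z=hλ:
  k1=λy_n ⇒ h·k1=z·y_n;  k2=λ(1+1/4z)y_n ⇒ h·k2=z(1+1/4z)y_n
  y_{n+1}/y_n = 1 + 5/13z + 8/13z(1+1/4z) = 1 + z + 2/13z²
  ⇒ R(z) = 1 + z + 2/13z².

Boundary: |R(x)|=1, x<0.
x=-1.36: |R|=0.0754
R=1: x+2/13x²=0 ⇒ x=−13/2=-6.5000; min R=1−1/(4·2/13)=-0.6250>−1
Confirm numerically:
  x=-5.653: |R|=0.26337 <1
  x=-5.320: |R|=0.03422 <1
  x=-4.895: |R|=0.20869 <1
  x=-4.254: |R|=0.46992 <1
  x=-7.038: |R|=1.58253 >1
  x=-6.902: |R|=1.42686 >1
  x=-6.794: |R|=1.30730 >1
So |R|<1 on (-6.5000, 0).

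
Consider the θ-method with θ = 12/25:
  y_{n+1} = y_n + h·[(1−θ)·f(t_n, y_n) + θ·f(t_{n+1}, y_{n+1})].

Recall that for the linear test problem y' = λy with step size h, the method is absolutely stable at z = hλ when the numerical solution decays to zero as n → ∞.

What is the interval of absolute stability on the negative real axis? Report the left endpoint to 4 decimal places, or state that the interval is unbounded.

Set f=λy, z=hλ:
  y_{n+1} = y_n + z·[13/25·y_n + 12/25·y_{n+1}] ⇒ (1 − 12/25z)y_{n+1} = (1 + 13/25z)y_n
  so R(z) = (1 + 13/25z)/(1 − 12/25z).

Find x<0 with |R(x)|<1.
x=-1.67: |R|=0.0730
R=−1: 1+13/25x = −1+12/25x ⇒ -1/25x=2 ⇒ x=2/(-1/25)=-50.0000
Confirm numerically:
  x=-46.234: |R|=0.99350 <1
  x=-42.658: |R|=0.98633 <1
  x=-34.877: |R|=0.96590 <1
  x=-32.823: |R|=0.95899 <1
  x=-50.220: |R|=1.00035 >1
  x=-50.184: |R|=1.00029 >1
  x=-50.040: |R|=1.00006 >1
So |R|<1 on (-50.0000, 0).

(-50.0000, 0).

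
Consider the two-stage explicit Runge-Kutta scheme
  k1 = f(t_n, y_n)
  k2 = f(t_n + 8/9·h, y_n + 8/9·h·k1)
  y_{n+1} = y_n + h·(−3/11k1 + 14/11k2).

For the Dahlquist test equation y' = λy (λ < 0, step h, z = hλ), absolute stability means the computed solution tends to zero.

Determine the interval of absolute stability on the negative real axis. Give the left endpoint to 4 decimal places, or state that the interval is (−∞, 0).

On y'=λy, z=hλ:
  k1=λy_n ⇒ h·k1=z·y_n;  k2=λ(1+8/9z)y_n ⇒ h·k2=z(1+8/9z)y_n
  y_{n+1}/y_n = 1 − 3/11z + 14/11z(1+8/9z) = 1 + z + 112/99z²
  so R(z) = 1 + z + 112/99z².

Need |R(x)|<1, x<0.
x=-1.33: |R|=1.6712
R=1: x+112/99x²=0 ⇒ x=−99/112=-0.8839; min R=1−1/(4·112/99)=0.7790>−1
Confirm numerically:
  x=-0.483: |R|=0.78092 <1
  x=-0.475: |R|=0.78025 <1
  x=-0.405: |R|=0.78056 <1
  x=-1.449: |R|=1.92631 >1
  x=-1.381: |R|=1.77660 >1
  x=-1.232: |R|=1.48513 >1
Stable set (-0.8839, 0).

(-0.8839, 0).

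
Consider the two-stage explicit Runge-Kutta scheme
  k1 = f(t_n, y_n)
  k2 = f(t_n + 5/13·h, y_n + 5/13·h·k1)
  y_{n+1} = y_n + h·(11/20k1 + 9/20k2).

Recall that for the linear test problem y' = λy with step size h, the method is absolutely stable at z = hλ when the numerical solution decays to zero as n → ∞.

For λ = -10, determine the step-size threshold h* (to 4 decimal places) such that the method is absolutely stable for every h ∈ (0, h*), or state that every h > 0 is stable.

(-5.7778,0); λ=-10 ⇒ h* = (52/9)/10 = 0.5778.

On y'=λy, z=hλ:
  k1=λy_n ⇒ h·k1=z·y_n;  k2=λ(1+5/13z)y_n ⇒ h·k2=z(1+5/13z)y_n
  y_{n+1}/y_n = 1 + 11/20z + 9/20z(1+5/13z) = 1 + z + 9/52z²
  ⇒ R(z) = 1 + z + 9/52z².

Boundary: |R(x)|=1, x<0.
x=-1.63: |R|=0.1702
R=1: x+9/52x²=0 ⇒ x=−52/9=-5.7778; min R=1−1/(4·9/52)=-0.4444>−1
Confirm numerically:
  x=-4.720: |R|=0.13588 <1
  x=-4.410: |R|=0.04398 <1
  x=-4.373: |R|=0.06323 <1
  x=-6.156: |R|=1.40298 >1
  x=-6.148: |R|=1.39394 >1
So |R|<1 on (-5.7778, 0).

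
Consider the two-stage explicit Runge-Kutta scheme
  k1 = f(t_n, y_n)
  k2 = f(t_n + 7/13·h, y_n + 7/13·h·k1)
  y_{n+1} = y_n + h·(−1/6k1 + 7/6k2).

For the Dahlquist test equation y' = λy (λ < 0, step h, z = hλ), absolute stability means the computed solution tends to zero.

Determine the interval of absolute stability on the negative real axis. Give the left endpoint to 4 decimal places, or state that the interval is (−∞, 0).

z∈(-1.5918,0).

Set f=λy, z=hλ:
  k1=λy_n ⇒ h·k1=z·y_n;  k2=λ(1+7/13z)y_n ⇒ h·k2=z(1+7/13z)y_n
  y_{n+1}/y_n = 1 − 1/6z + 7/6z(1+7/13z) = 1 + z + 49/78z²
  so R(z) = 1 + z + 49/78z².

Solve |R(x)|<1 on ℝ⁻.
x=-1.26: |R|=0.7373
R=1: x+49/78x²=0 ⇒ x=−78/49=-1.5918; min R=1−1/(4·49/78)=0.6020>−1
Confirm numerically:
  x=-1.450: |R|=0.87080 <1
  x=-1.260: |R|=0.73734 <1
  x=-0.981: |R|=0.62356 <1
  x=-0.783: |R|=0.60215 <1
  x=-1.750: |R|=1.17388 >1
  x=-1.620: |R|=1.02866 >1
So |R|<1 on (-1.5918, 0).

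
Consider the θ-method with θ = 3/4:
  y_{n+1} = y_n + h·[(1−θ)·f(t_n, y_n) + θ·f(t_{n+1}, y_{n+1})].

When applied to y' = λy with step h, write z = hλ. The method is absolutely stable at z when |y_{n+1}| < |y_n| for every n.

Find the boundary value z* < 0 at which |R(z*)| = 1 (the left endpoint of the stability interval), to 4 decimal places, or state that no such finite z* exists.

unbounded; (−∞, 0).

With y'=λy (z=hλ):
  y_{n+1} = y_n + z·[1/4·y_n + 3/4·y_{n+1}] ⇒ (1 − 3/4z)y_{n+1} = (1 + 1/4z)y_n
  ⇒ R(z) = (1 + 1/4z)/(1 − 3/4z).

Find x<0 with |R(x)|<1.
x=-1.08: |R|=0.4033
x=-2: |R|=0.2000
x=-10: |R|=0.1765
x=-100: |R|=0.3158
θ=3/4≥1/2 ⇒ |1+1/4x|<|1−3/4x| ∀x<0 ⇒ interval (−∞,0).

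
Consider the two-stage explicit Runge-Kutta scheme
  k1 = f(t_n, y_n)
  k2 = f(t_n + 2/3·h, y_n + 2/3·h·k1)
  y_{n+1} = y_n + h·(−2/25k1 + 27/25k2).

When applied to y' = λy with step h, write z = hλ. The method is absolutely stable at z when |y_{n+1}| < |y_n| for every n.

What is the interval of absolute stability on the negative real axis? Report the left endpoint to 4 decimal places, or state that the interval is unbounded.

(-1.3889, 0).

With y'=λy (z=hλ):
  k1=λy_n ⇒ h·k1=z·y_n;  k2=λ(1+2/3z)y_n ⇒ h·k2=z(1+2/3z)y_n
  y_{n+1}/y_n = 1 − 2/25z + 27/25z(1+2/3z) = 1 + z + 18/25z²
  so R(z) = 1 + z + 18/25z².

Solve |R(x)|<1 on ℝ⁻.
x=-1.23: |R|=0.8593
R=1: x+18/25x²=0 ⇒ x=−25/18=-1.3889; min R=1−1/(4·18/25)=0.6528>−1
Confirm numerically:
  x=-1.346: |R|=0.95844 <1
  x=-0.960: |R|=0.70355 <1
  x=-0.741: |R|=0.65434 <1
  x=-1.826: |R|=1.57468 >1
  x=-1.418: |R|=1.02972 >1
So |R|<1 on (-1.3889, 0).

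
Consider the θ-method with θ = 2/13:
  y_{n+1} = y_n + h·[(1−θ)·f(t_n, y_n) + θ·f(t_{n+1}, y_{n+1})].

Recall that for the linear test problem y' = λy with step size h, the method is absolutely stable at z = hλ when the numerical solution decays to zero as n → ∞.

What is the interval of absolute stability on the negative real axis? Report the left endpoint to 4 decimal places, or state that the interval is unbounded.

z∈(-2.8889,0).

Set f=λy, z=hλ:
  y_{n+1} = y_n + z·[11/13·y_n + 2/13·y_{n+1}] ⇒ (1 − 2/13z)y_{n+1} = (1 + 11/13z)y_n
  so R(z) = (1 + 11/13z)/(1 − 2/13z).

Find x<0 with |R(x)|<1.
x=-0.51: |R|=0.5271
R=−1: 1+11/13x = −1+2/13x ⇒ -9/13x=2 ⇒ x=2/(-9/13)=-2.8889
Confirm numerically:
  x=-2.585: |R|=0.84948 <1
  x=-2.257: |R|=0.67529 <1
  x=-2.140: |R|=0.60995 <1
  x=-1.917: |R|=0.48040 <1
  x=-3.481: |R|=1.26696 >1
  x=-3.146: |R|=1.11995 >1
So |R|<1 on (-2.8889, 0).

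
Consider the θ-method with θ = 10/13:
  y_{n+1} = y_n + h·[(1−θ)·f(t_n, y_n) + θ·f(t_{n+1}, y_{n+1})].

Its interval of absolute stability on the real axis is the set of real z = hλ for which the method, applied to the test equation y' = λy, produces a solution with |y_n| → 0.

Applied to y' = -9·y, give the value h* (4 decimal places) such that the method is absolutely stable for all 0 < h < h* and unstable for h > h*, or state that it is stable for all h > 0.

With y'=λy (z=hλ):
  y_{n+1} = y_n + z·[3/13·y_n + 10/13·y_{n+1}] ⇒ (1 − 10/13z)y_{n+1} = (1 + 3/13z)y_n
  ⇒ R(z) = (1 + 3/13z)/(1 − 10/13z).

Find x<0 with |R(x)|<1.
x=-1.26: |R|=0.3602
x=-2: |R|=0.2121
x=-10: |R|=0.1504
x=-100: |R|=0.2833
θ=10/13≥1/2 ⇒ |1+3/13x|<|1−10/13x| ∀x<0 ⇒ unbounded interval.

interval (−∞, 0). Any h>0 works for λ=-9.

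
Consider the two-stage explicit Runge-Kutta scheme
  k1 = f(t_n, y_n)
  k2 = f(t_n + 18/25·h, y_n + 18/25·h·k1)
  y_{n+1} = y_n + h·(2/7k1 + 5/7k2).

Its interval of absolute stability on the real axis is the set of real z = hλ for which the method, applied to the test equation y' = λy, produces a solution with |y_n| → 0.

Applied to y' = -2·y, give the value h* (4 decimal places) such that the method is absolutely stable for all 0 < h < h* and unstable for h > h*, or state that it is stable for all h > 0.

(-1.9444,0); λ=-2 ⇒ h* = (35/18)/2 = 0.9722.

Set f=λy, z=hλ:
  k1=λy_n ⇒ h·k1=z·y_n;  k2=λ(1+18/25z)y_n ⇒ h·k2=z(1+18/25z)y_n
  y_{n+1}/y_n = 1 + 2/7z + 5/7z(1+18/25z) = 1 + z + 18/35z²
  Hence R(z) = 1 + z + 18/35z².

Find x<0 with |R(x)|<1.
x=-0.65: |R|=0.5673
R=1: x+18/35x²=0 ⇒ x=−35/18=-1.9444; min R=1−1/(4·18/35)=0.5139>−1
Confirm numerically:
  x=-1.335: |R|=0.58157 <1
  x=-1.306: |R|=0.57118 <1
  x=-1.117: |R|=0.52467 <1
  x=-0.882: |R|=0.51808 <1
  x=-2.390: |R|=1.54765 >1
  x=-2.231: |R|=1.32879 >1
Stable set (-1.9444, 0).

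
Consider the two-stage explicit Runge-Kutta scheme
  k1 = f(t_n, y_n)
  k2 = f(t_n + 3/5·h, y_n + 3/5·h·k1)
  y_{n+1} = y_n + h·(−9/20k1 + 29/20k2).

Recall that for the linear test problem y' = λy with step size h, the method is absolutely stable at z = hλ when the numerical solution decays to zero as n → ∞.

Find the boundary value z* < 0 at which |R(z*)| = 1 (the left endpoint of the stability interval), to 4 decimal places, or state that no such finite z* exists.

left endpoint -1.1494.

On y'=λy, z=hλ:
  k1=λy_n ⇒ h·k1=z·y_n;  k2=λ(1+3/5z)y_n ⇒ h·k2=z(1+3/5z)y_n
  y_{n+1}/y_n = 1 − 9/20z + 29/20z(1+3/5z) = 1 + z + 87/100z²
  R(z) = 1 + z + 87/100z².

Boundary: |R(x)|=1, x<0.
x=-0.58: |R|=0.7127
R=1: x+87/100x²=0 ⇒ x=−100/87=-1.1494; min R=1−1/(4·87/100)=0.7126>−1
Confirm numerically:
  x=-1.040: |R|=0.90099 <1
  x=-1.034: |R|=0.89617 <1
  x=-0.722: |R|=0.73152 <1
  x=-0.513: |R|=0.71596 <1
  x=-1.739: |R|=1.89199 >1
  x=-1.719: |R|=1.85182 >1
  x=-1.265: |R|=1.12720 >1
So |R|<1 on (-1.1494, 0).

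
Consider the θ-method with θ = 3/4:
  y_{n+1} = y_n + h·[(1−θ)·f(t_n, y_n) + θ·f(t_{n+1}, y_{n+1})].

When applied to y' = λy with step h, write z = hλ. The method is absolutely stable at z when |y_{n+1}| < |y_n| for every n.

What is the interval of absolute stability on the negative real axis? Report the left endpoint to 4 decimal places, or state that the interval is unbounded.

(−∞, 0) — no finite endpoint.

On y'=λy, z=hλ:
  y_{n+1} = y_n + z·[1/4·y_n + 3/4·y_{n+1}] ⇒ (1 − 3/4z)y_{n+1} = (1 + 1/4z)y_n
  ⇒ R(z) = (1 + 1/4z)/(1 − 3/4z).

Boundary: |R(x)|=1, x<0.
x=-0.97: |R|=0.4385
x=-2: |R|=0.2000
x=-10: |R|=0.1765
x=-100: |R|=0.3158
θ=3/4≥1/2 ⇒ |1+1/4x|<|1−3/4x| ∀x<0 ⇒ unbounded interval.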